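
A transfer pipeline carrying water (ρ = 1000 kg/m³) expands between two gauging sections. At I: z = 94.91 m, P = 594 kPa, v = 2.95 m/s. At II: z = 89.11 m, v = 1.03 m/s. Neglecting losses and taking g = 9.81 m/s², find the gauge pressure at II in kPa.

Pressure head at I: ψ₁ = P₁/(ρg) = 594×1000 / (1000 × 9.81) = 60.55 m.
Velocity heads: v₁²/2g = 2.95²/19.62 = 0.444 m; v₂²/2g = 1.03²/19.62 = 0.054 m.
Total head H = z₁ + ψ₁ + v₁²/2g = 94.91 + 60.55 + 0.444 = 155.90 m.
ψ₂ = H − z₂ − v₂²/2g = 155.90 − 89.11 − 0.054 = 66.74 m.
P₂ = ρgψ₂ = 1000 × 9.81 × 66.74 ≈ 655 kPa.

P₂ ≈ 655 kPa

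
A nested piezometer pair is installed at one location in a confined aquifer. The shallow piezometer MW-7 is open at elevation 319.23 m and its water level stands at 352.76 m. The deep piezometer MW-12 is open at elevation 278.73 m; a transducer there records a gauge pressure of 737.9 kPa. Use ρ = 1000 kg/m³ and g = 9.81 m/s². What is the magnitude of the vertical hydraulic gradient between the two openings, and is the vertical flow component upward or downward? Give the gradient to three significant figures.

|i_v| ≈ 0.0294; vertical flow is upward

Total head at MW-7: h = 352.76 m (water level in the standpipe).
Pressure head at MW-12: ψ = P/(ρg) = 737.9×1000 / (1000 × 9.81) = 75.22 m.
Total head at MW-12: h = z + ψ = 278.73 + 75.22 = 353.95 m.
Δh = h(MW-7) − h(MW-12) = 352.76 − 353.95 = -1.19 m.
Vertical separation Δz = 319.23 − 278.73 = 40.50 m.
|i_v| = |Δh| / Δz = 1.19 / 40.50 = 0.0294.
Head is higher in the deep piezometer, so vertical flow is upward (discharge condition).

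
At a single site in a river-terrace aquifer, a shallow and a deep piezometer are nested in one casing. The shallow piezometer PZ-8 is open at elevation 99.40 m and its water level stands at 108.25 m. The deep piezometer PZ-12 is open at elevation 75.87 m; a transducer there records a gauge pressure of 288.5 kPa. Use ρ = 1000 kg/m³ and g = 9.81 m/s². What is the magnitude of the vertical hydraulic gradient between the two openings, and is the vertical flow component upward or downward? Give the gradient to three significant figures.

|i_v| ≈ 0.126; vertical flow is downward

Total head at PZ-8: h = 108.25 m (water level in the standpipe).
Pressure head at PZ-12: ψ = P/(ρg) = 288.5×1000 / (1000 × 9.81) = 29.41 m.
Total head at PZ-12: h = z + ψ = 75.87 + 29.41 = 105.28 m.
Δh = h(PZ-8) − h(PZ-12) = 108.25 − 105.28 = 2.97 m.
Vertical separation Δz = 99.40 − 75.87 = 23.53 m.
|i_v| = |Δh| / Δz = 2.97 / 23.53 = 0.126.
Head is higher in the shallow piezometer, so vertical flow is downward (recharge condition).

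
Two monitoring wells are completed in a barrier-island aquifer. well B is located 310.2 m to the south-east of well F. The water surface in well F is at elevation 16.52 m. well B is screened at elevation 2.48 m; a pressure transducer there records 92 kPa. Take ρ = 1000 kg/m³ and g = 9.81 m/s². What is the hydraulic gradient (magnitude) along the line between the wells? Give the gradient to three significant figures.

Total head at well F: h = 16.52 m (water level in the piezometer is the total head).
Pressure head at well B: ψ = P/(ρg) = 92×1000 / (1000 × 9.81) = 9.38 m.
Total head at well B: h = z + ψ = 2.48 + 9.38 = 11.86 m.
Head difference: h(well F) − h(well B) = 16.52 − 11.86 = 4.66 m.
Hydraulic gradient: i = |Δh| / L = 4.66 / 310.2 = 0.0150.

i ≈ 0.0150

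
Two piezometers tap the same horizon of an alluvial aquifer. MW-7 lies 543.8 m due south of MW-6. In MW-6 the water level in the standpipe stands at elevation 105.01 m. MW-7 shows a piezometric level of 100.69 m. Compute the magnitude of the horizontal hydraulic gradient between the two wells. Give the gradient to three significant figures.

Total head at MW-6: h = 105.01 m (water level in the piezometer is the total head).
Total head at MW-7: h = 100.69 m (water level in the piezometer is the total head).
Head difference: h(MW-6) − h(MW-7) = 105.01 − 100.69 = 4.32 m.
Hydraulic gradient: i = |Δh| / L = 4.32 / 543.8 = 0.00794.

i ≈ 0.00794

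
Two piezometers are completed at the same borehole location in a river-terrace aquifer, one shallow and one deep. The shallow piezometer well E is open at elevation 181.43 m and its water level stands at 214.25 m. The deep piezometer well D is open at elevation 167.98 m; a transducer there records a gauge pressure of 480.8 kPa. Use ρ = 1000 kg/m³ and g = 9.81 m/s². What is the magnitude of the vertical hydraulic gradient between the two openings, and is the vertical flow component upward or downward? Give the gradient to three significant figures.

|i_v| ≈ 0.204; vertical flow is upward

Total head at well E: h = 214.25 m (water level in the standpipe).
Pressure head at well D: ψ = P/(ρg) = 480.8×1000 / (1000 × 9.81) = 49.01 m.
Total head at well D: h = z + ψ = 167.98 + 49.01 = 216.99 m.
Δh = h(well E) − h(well D) = 214.25 − 216.99 = -2.74 m.
Vertical separation Δz = 181.43 − 167.98 = 13.45 m.
|i_v| = |Δh| / Δz = 2.74 / 13.45 = 0.204.
Head is higher in the deep piezometer, so vertical flow is upward (discharge condition).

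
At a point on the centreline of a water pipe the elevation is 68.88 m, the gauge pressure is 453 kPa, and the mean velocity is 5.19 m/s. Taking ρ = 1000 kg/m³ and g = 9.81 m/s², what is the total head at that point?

h ≈ 116.43 m

Pressure head ψ = P/(ρg) = 453×1000 / (1000 × 9.81) = 46.18 m.
Velocity head = v²/(2g) = 5.19² / (2 × 9.81) = 1.373 m.
h = z + ψ + v²/(2g) = 68.88 + 46.18 + 1.373 = 116.43 m.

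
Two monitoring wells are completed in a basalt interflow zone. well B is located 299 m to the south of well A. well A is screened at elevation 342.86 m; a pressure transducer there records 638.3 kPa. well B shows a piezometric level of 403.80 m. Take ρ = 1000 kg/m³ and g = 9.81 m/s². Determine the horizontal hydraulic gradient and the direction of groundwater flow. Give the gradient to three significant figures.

Pressure head at well A: ψ = P/(ρg) = 638.3×1000 / (1000 × 9.81) = 65.07 m.
Total head at well A: h = z + ψ = 342.86 + 65.07 = 407.93 m.
Total head at well B: h = 403.80 m (water level in the piezometer is the total head).
Head difference: h(well A) − h(well B) = 407.93 − 403.80 = 4.13 m.
Hydraulic gradient: i = |Δh| / L = 4.13 / 299 = 0.0138.
Flow is from higher to lower head: from well A toward well B, i.e. toward the south.

i ≈ 0.0138; groundwater flows toward the south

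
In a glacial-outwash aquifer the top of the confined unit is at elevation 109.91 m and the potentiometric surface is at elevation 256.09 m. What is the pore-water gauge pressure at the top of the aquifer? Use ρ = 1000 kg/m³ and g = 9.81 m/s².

P ≈ 1430 kPa

Pressure head at the aquifer top: ψ = h − z = 256.09 − 109.91 = 146.18 m.
P = ρgψ = 1000 × 9.81 × 146.18 = 1434026 Pa ≈ 1430 kPa.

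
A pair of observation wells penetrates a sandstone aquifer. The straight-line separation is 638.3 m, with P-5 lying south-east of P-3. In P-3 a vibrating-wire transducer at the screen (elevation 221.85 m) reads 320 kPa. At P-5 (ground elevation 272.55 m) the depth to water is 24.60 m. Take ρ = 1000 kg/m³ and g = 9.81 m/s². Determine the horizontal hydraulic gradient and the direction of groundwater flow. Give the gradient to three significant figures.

i ≈ 0.0102; groundwater flows toward the south-east

Pressure head at P-3: ψ = P/(ρg) = 320×1000 / (1000 × 9.81) = 32.62 m.
Total head at P-3: h = z + ψ = 221.85 + 32.62 = 254.47 m.
Total head at P-5: h = 272.55 − 24.60 = 247.95 m.
Head difference: h(P-3) − h(P-5) = 254.47 − 247.95 = 6.52 m.
Hydraulic gradient: i = |Δh| / L = 6.52 / 638.3 = 0.0102.
Flow is from higher to lower head: from P-3 toward P-5, i.e. toward the south-east.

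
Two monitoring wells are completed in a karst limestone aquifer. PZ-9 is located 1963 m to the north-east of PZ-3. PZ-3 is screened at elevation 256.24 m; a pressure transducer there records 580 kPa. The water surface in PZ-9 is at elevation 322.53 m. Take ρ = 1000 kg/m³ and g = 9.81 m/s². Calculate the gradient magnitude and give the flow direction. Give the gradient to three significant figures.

i ≈ 0.00365; groundwater flows toward the south-west

Pressure head at PZ-3: ψ = P/(ρg) = 580×1000 / (1000 × 9.81) = 59.12 m.
Total head at PZ-3: h = z + ψ = 256.24 + 59.12 = 315.36 m.
Total head at PZ-9: h = 322.53 m (water level in the piezometer is the total head).
Head difference: h(PZ-3) − h(PZ-9) = 315.36 − 322.53 = -7.17 m.
Hydraulic gradient: i = |Δh| / L = 7.17 / 1963 = 0.00365.
Flow is from higher to lower head: from PZ-9 toward PZ-3, i.e. toward the south-west.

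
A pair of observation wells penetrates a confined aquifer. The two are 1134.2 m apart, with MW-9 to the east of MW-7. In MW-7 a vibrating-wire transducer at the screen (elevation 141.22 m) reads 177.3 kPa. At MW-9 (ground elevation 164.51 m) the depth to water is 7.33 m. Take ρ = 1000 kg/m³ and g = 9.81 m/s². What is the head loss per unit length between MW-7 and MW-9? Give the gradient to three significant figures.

Pressure head at MW-7: ψ = P/(ρg) = 177.3×1000 / (1000 × 9.81) = 18.07 m.
Total head at MW-7: h = z + ψ = 141.22 + 18.07 = 159.29 m.
Total head at MW-9: h = 164.51 − 7.33 = 157.18 m.
Head difference: h(MW-7) − h(MW-9) = 159.29 − 157.18 = 2.11 m.
Hydraulic gradient: i = |Δh| / L = 2.11 / 1134.2 = 0.00186.

i ≈ 0.00186 m/m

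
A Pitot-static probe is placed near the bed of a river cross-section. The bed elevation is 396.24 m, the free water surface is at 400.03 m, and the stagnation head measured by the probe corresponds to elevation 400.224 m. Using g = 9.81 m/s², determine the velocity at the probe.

Near the bed, under hydrostatic conditions, the piezometric head (z + ψ) equals the free-surface elevation, 400.03 m.
Velocity head = total − piezometric = 400.224 − 400.03 = 0.194 m.
v = √(2g·h_v) = √(2 × 9.81 × 0.194) = 1.95 m/s.

v ≈ 1.95 m/s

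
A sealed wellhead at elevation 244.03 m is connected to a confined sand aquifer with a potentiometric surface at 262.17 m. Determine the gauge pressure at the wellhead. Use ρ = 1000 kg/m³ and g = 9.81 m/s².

P ≈ 178 kPa

Head above the cap: Δh = 262.17 − 244.03 = 18.14 m.
P = ρgΔh = 1000 × 9.81 × 18.14 = 177953 Pa ≈ 178 kPa.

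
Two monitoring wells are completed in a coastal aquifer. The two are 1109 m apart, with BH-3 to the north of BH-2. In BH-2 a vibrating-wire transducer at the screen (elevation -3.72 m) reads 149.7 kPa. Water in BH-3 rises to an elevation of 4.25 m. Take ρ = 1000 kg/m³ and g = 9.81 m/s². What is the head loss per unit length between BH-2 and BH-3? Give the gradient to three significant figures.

Pressure head at BH-2: ψ = P/(ρg) = 149.7×1000 / (1000 × 9.81) = 15.26 m.
Total head at BH-2: h = z + ψ = -3.72 + 15.26 = 11.54 m.
Total head at BH-3: h = 4.25 m (water level in the piezometer is the total head).
Head difference: h(BH-2) − h(BH-3) = 11.54 − 4.25 = 7.29 m.
Hydraulic gradient: i = |Δh| / L = 7.29 / 1109 = 0.00657.

i ≈ 0.00657 m/m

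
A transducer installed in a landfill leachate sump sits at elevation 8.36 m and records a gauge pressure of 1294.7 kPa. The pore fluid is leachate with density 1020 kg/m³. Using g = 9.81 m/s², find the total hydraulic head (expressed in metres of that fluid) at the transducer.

ψ = P/(ρg) = 1294.7×1000 / (1020 × 9.81) = 129.39 m.
h = z + ψ = 8.36 + 129.39 = 137.75 m.

h ≈ 137.75 m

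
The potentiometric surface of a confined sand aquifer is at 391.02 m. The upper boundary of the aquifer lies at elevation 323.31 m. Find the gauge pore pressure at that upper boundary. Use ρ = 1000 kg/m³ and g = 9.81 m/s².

Pressure head at the aquifer top: ψ = h − z = 391.02 − 323.31 = 67.71 m.
P = ρgψ = 1000 × 9.81 × 67.71 = 664235 Pa ≈ 664 kPa.

P ≈ 664 kPa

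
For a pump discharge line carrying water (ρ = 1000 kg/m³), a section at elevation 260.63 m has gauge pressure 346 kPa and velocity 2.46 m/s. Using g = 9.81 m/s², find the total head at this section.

h ≈ 296.21 m

Pressure head ψ = P/(ρg) = 346×1000 / (1000 × 9.81) = 35.27 m.
Velocity head = v²/(2g) = 2.46² / (2 × 9.81) = 0.308 m.
h = z + ψ + v²/(2g) = 260.63 + 35.27 + 0.308 = 296.21 m.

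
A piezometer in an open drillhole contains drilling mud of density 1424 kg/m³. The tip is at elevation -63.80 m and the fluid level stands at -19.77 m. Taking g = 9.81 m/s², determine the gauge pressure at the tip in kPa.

P ≈ 615 kPa

Pressure head ψ = h − z = -19.77 − (-63.80) = 44.03 m.
P = ρgψ = 1424 × 9.81 × 44.03 = 615074 Pa ≈ 615 kPa.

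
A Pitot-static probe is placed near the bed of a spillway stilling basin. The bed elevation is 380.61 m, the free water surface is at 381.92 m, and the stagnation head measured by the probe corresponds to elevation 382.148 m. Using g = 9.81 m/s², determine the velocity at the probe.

v ≈ 2.12 m/s

Near the bed, under hydrostatic conditions, the piezometric head (z + ψ) equals the free-surface elevation, 381.92 m.
Velocity head = total − piezometric = 382.148 − 381.92 = 0.228 m.
v = √(2g·h_v) = √(2 × 9.81 × 0.228) = 2.12 m/s.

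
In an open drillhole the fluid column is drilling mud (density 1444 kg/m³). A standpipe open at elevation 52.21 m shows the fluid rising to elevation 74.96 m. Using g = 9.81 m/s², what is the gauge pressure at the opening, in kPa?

Pressure head ψ = h − z = 74.96 − 52.21 = 22.75 m.
P = ρgψ = 1444 × 9.81 × 22.75 = 322268 Pa ≈ 322 kPa.

P ≈ 322 kPa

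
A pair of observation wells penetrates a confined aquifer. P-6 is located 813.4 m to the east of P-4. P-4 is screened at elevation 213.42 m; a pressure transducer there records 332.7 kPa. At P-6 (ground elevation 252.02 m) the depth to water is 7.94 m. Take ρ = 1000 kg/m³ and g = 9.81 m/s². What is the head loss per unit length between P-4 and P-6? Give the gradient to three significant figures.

i ≈ 0.00400 m/m

Pressure head at P-4: ψ = P/(ρg) = 332.7×1000 / (1000 × 9.81) = 33.91 m.
Total head at P-4: h = z + ψ = 213.42 + 33.91 = 247.33 m.
Total head at P-6: h = 252.02 − 7.94 = 244.08 m.
Head difference: h(P-4) − h(P-6) = 247.33 − 244.08 = 3.25 m.
Hydraulic gradient: i = |Δh| / L = 3.25 / 813.4 = 0.00400.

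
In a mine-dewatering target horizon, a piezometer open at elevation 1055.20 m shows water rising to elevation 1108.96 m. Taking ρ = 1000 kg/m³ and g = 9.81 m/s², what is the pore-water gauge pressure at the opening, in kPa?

P ≈ 527 kPa

Pressure head ψ = h − z = 1108.96 − 1055.20 = 53.76 m.
P = ρgψ = 1000 × 9.81 × 53.76 = 527386 Pa ≈ 527 kPa.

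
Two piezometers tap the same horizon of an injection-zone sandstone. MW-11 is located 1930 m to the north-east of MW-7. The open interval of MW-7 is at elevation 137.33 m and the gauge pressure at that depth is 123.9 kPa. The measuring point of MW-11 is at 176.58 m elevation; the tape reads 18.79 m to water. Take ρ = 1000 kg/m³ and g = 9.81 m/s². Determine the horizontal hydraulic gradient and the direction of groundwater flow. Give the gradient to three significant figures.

i ≈ 0.00406; groundwater flows toward the south-west

Pressure head at MW-7: ψ = P/(ρg) = 123.9×1000 / (1000 × 9.81) = 12.63 m.
Total head at MW-7: h = z + ψ = 137.33 + 12.63 = 149.96 m.
Total head at MW-11: h = 176.58 − 18.79 = 157.79 m.
Head difference: h(MW-7) − h(MW-11) = 149.96 − 157.79 = -7.83 m.
Hydraulic gradient: i = |Δh| / L = 7.83 / 1930 = 0.00406.
Flow is from higher to lower head: from MW-11 toward MW-7, i.e. toward the south-west.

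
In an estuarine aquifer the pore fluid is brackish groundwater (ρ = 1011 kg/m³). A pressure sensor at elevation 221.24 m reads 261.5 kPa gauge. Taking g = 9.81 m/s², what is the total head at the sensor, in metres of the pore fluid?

h ≈ 247.61 m

ψ = P/(ρg) = 261.5×1000 / (1011 × 9.81) = 26.37 m.
h = z + ψ = 221.24 + 26.37 = 247.61 m.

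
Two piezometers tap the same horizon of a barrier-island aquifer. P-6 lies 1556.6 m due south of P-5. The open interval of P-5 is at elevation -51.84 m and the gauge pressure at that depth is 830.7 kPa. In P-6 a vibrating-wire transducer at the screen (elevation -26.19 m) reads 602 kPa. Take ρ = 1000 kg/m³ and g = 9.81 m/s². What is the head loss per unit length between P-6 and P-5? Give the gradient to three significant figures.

Pressure head at P-5: ψ = P/(ρg) = 830.7×1000 / (1000 × 9.81) = 84.68 m.
Total head at P-5: h = z + ψ = -51.84 + 84.68 = 32.84 m.
Pressure head at P-6: ψ = P/(ρg) = 602×1000 / (1000 × 9.81) = 61.37 m.
Total head at P-6: h = z + ψ = -26.19 + 61.37 = 35.18 m.
Head difference: h(P-5) − h(P-6) = 32.84 − 35.18 = -2.34 m.
Hydraulic gradient: i = |Δh| / L = 2.34 / 1556.6 = 0.00150.

i ≈ 0.00150 m/m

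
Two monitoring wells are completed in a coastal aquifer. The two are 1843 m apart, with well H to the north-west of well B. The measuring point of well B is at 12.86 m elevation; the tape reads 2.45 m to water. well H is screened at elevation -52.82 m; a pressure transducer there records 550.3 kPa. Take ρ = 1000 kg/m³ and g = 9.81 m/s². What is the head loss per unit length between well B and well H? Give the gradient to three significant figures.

Total head at well B: h = 12.86 − 2.45 = 10.41 m.
Pressure head at well H: ψ = P/(ρg) = 550.3×1000 / (1000 × 9.81) = 56.10 m.
Total head at well H: h = z + ψ = -52.82 + 56.10 = 3.28 m.
Head difference: h(well B) − h(well H) = 10.41 − 3.28 = 7.13 m.
Hydraulic gradient: i = |Δh| / L = 7.13 / 1843 = 0.00387.

i ≈ 0.00387 m/m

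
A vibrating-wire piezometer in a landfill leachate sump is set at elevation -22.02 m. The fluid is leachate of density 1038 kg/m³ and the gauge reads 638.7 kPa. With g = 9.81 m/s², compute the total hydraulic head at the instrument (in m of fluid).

h ≈ 40.70 m

ψ = P/(ρg) = 638.7×1000 / (1038 × 9.81) = 62.72 m.
h = z + ψ = -22.02 + 62.72 = 40.70 m.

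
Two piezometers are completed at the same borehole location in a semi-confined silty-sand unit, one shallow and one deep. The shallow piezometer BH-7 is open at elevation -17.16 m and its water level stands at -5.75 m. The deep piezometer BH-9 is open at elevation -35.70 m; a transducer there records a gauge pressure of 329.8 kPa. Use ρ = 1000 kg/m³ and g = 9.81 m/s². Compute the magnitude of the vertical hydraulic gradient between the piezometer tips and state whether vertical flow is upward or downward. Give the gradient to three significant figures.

|i_v| ≈ 0.198; vertical flow is upward

Total head at BH-7: h = -5.75 m (water level in the standpipe).
Pressure head at BH-9: ψ = P/(ρg) = 329.8×1000 / (1000 × 9.81) = 33.62 m.
Total head at BH-9: h = z + ψ = -35.70 + 33.62 = -2.08 m.
Δh = h(BH-7) − h(BH-9) = -5.75 − (-2.08) = -3.67 m.
Vertical separation Δz = -17.16 − (-35.70) = 18.54 m.
|i_v| = |Δh| / Δz = 3.67 / 18.54 = 0.198.
Head is higher in the deep piezometer, so vertical flow is upward (discharge condition).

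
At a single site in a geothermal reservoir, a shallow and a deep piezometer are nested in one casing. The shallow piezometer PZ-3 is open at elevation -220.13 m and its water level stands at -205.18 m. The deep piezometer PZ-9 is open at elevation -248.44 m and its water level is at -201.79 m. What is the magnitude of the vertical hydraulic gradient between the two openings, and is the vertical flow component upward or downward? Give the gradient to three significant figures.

|i_v| ≈ 0.120; vertical flow is upward

Total head at PZ-3: h = -205.18 m (water level in the standpipe).
Total head at PZ-9: h = -201.79 m.
Δh = h(PZ-3) − h(PZ-9) = -205.18 − (-201.79) = -3.39 m.
Vertical separation Δz = -220.13 − (-248.44) = 28.31 m.
|i_v| = |Δh| / Δz = 3.39 / 28.31 = 0.120.
Head is higher in the deep piezometer, so vertical flow is upward (discharge condition).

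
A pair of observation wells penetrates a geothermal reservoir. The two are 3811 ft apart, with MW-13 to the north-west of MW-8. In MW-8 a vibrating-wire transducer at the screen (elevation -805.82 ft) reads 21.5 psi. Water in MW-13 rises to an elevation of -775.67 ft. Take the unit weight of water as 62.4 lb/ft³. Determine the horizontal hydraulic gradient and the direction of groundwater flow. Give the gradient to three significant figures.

Pressure head at MW-8: ψ = 144·P/γ = 144 × 21.5 / 62.4 = 49.62 ft.
Total head at MW-8: h = z + ψ = -805.82 + 49.62 = -756.20 ft.
Total head at MW-13: h = -775.67 ft (water level in the piezometer is the total head).
Head difference: h(MW-8) − h(MW-13) = -756.20 − (-775.67) = 19.47 ft.
Hydraulic gradient: i = |Δh| / L = 19.47 / 3811 = 0.00511.
Flow is from higher to lower head: from MW-8 toward MW-13, i.e. toward the north-west.

i ≈ 0.00511; groundwater flows toward the north-west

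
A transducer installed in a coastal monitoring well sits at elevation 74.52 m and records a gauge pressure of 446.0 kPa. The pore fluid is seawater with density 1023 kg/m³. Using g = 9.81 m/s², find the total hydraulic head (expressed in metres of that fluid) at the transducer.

ψ = P/(ρg) = 446.0×1000 / (1023 × 9.81) = 44.44 m.
h = z + ψ = 74.52 + 44.44 = 118.96 m.

h ≈ 118.96 m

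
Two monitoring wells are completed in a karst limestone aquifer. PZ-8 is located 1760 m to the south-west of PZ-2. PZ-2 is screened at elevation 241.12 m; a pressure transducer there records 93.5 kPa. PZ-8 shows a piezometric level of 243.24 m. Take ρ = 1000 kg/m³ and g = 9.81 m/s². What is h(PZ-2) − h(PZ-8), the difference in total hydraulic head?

Δh ≈ 7.41 m

Pressure head at PZ-2: ψ = P/(ρg) = 93.5×1000 / (1000 × 9.81) = 9.53 m.
Total head at PZ-2: h = z + ψ = 241.12 + 9.53 = 250.65 m.
Total head at PZ-8: h = 243.24 m (water level in the piezometer is the total head).
Head difference: h(PZ-2) − h(PZ-8) = 250.65 − 243.24 = 7.41 m.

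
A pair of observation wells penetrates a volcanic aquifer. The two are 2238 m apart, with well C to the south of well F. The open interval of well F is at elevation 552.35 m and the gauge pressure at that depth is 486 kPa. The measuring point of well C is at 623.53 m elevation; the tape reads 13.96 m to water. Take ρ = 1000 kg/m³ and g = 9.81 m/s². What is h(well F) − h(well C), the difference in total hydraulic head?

Pressure head at well F: ψ = P/(ρg) = 486×1000 / (1000 × 9.81) = 49.54 m.
Total head at well F: h = z + ψ = 552.35 + 49.54 = 601.89 m.
Total head at well C: h = 623.53 − 13.96 = 609.57 m.
Head difference: h(well F) − h(well C) = 601.89 − 609.57 = -7.68 m.

Δh ≈ -7.68 m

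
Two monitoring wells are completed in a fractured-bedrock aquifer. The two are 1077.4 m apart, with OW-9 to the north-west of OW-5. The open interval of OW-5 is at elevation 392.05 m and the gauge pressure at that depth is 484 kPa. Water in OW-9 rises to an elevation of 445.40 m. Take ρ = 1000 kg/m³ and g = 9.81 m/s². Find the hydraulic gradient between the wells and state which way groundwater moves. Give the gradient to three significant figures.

Pressure head at OW-5: ψ = P/(ρg) = 484×1000 / (1000 × 9.81) = 49.34 m.
Total head at OW-5: h = z + ψ = 392.05 + 49.34 = 441.39 m.
Total head at OW-9: h = 445.40 m (water level in the piezometer is the total head).
Head difference: h(OW-5) − h(OW-9) = 441.39 − 445.40 = -4.01 m.
Hydraulic gradient: i = |Δh| / L = 4.01 / 1077.4 = 0.00372.
Flow is from higher to lower head: from OW-9 toward OW-5, i.e. toward the south-east.

i ≈ 0.00372; groundwater flows toward the south-east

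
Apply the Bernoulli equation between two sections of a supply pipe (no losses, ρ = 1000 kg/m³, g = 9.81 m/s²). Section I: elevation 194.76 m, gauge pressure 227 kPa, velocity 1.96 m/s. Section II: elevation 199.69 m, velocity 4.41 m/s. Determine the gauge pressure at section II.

Pressure head at I: ψ₁ = P₁/(ρg) = 227×1000 / (1000 × 9.81) = 23.14 m.
Velocity heads: v₁²/2g = 1.96²/19.62 = 0.196 m; v₂²/2g = 4.41²/19.62 = 0.991 m.
Total head H = z₁ + ψ₁ + v₁²/2g = 194.76 + 23.14 + 0.196 = 218.10 m.
ψ₂ = H − z₂ − v₂²/2g = 218.10 − 199.69 − 0.991 = 17.42 m.
P₂ = ρgψ₂ = 1000 × 9.81 × 17.42 ≈ 171 kPa.

P₂ ≈ 171 kPa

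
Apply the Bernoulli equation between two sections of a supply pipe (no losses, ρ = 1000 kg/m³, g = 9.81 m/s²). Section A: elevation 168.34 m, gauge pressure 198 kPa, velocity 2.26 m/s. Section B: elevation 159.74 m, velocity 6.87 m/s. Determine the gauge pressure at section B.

P₂ ≈ 261 kPa

Pressure head at A: ψ₁ = P₁/(ρg) = 198×1000 / (1000 × 9.81) = 20.18 m.
Velocity heads: v₁²/2g = 2.26²/19.62 = 0.260 m; v₂²/2g = 6.87²/19.62 = 2.406 m.
Total head H = z₁ + ψ₁ + v₁²/2g = 168.34 + 20.18 + 0.260 = 188.78 m.
ψ₂ = H − z₂ − v₂²/2g = 188.78 − 159.74 − 2.406 = 26.63 m.
P₂ = ρgψ₂ = 1000 × 9.81 × 26.63 ≈ 261 kPa.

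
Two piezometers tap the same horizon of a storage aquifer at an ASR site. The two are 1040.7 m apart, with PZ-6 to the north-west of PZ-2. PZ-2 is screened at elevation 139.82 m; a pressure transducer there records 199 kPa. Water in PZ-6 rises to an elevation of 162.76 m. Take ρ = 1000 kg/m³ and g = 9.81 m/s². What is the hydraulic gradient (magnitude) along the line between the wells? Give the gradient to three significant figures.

Pressure head at PZ-2: ψ = P/(ρg) = 199×1000 / (1000 × 9.81) = 20.29 m.
Total head at PZ-2: h = z + ψ = 139.82 + 20.29 = 160.11 m.
Total head at PZ-6: h = 162.76 m (water level in the piezometer is the total head).
Head difference: h(PZ-2) − h(PZ-6) = 160.11 − 162.76 = -2.65 m.
Hydraulic gradient: i = |Δh| / L = 2.65 / 1040.7 = 0.00255.

i ≈ 0.00255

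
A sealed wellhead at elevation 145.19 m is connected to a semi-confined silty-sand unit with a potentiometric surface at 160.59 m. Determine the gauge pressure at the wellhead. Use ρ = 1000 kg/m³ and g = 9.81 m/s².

Head above the cap: Δh = 160.59 − 145.19 = 15.40 m.
P = ρgΔh = 1000 × 9.81 × 15.40 = 151074 Pa ≈ 151 kPa.

P ≈ 151 kPa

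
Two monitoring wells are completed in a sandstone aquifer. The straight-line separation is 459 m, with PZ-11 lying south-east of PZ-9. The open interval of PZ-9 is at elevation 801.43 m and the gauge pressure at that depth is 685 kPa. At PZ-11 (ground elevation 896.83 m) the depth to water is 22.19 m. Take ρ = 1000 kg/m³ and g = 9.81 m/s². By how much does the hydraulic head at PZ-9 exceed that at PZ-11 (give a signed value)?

Δh ≈ -3.38 m

Pressure head at PZ-9: ψ = P/(ρg) = 685×1000 / (1000 × 9.81) = 69.83 m.
Total head at PZ-9: h = z + ψ = 801.43 + 69.83 = 871.26 m.
Total head at PZ-11: h = 896.83 − 22.19 = 874.64 m.
Head difference: h(PZ-9) − h(PZ-11) = 871.26 − 874.64 = -3.38 m.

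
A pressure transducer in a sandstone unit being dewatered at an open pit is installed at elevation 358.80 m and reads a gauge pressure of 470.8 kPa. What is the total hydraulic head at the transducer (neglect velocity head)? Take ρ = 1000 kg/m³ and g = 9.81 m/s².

h ≈ 406.79 m

ψ = P/(ρg) = 470.8×1000 / (1000 × 9.81) = 47.99 m.
h = z + ψ = 358.80 + 47.99 = 406.79 m.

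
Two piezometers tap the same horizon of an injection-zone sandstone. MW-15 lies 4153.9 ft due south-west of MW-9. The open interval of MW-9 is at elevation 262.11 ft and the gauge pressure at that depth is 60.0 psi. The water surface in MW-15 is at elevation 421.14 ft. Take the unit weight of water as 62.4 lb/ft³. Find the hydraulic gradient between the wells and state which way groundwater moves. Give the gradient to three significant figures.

i ≈ 0.00495; groundwater flows toward the north-east

Pressure head at MW-9: ψ = 144·P/γ = 144 × 60.0 / 62.4 = 138.46 ft.
Total head at MW-9: h = z + ψ = 262.11 + 138.46 = 400.57 ft.
Total head at MW-15: h = 421.14 ft (water level in the piezometer is the total head).
Head difference: h(MW-9) − h(MW-15) = 400.57 − 421.14 = -20.57 ft.
Hydraulic gradient: i = |Δh| / L = 20.57 / 4153.9 = 0.00495.
Flow is from higher to lower head: from MW-15 toward MW-9, i.e. toward the north-east.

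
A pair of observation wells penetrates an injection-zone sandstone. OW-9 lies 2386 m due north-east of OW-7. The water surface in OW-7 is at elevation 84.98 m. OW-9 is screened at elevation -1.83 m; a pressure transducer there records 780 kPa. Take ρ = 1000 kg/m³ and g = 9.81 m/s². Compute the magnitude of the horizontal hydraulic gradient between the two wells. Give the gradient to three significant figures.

Total head at OW-7: h = 84.98 m (water level in the piezometer is the total head).
Pressure head at OW-9: ψ = P/(ρg) = 780×1000 / (1000 × 9.81) = 79.51 m.
Total head at OW-9: h = z + ψ = -1.83 + 79.51 = 77.68 m.
Head difference: h(OW-7) − h(OW-9) = 84.98 − 77.68 = 7.30 m.
Hydraulic gradient: i = |Δh| / L = 7.30 / 2386 = 0.00306.

i ≈ 0.00306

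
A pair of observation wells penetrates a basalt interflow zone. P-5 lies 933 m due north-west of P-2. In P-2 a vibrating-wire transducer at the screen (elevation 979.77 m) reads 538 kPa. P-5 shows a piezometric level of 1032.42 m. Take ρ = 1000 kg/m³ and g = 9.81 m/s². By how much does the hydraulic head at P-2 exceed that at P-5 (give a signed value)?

Pressure head at P-2: ψ = P/(ρg) = 538×1000 / (1000 × 9.81) = 54.84 m.
Total head at P-2: h = z + ψ = 979.77 + 54.84 = 1034.61 m.
Total head at P-5: h = 1032.42 m (water level in the piezometer is the total head).
Head difference: h(P-2) − h(P-5) = 1034.61 − 1032.42 = 2.19 m.

Δh ≈ 2.19 m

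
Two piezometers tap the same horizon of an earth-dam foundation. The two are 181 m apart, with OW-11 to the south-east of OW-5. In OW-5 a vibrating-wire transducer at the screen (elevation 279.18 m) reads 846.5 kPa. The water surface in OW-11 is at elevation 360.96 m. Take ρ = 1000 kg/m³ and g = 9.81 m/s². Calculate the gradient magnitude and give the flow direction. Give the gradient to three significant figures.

i ≈ 0.0249; groundwater flows toward the south-east

Pressure head at OW-5: ψ = P/(ρg) = 846.5×1000 / (1000 × 9.81) = 86.29 m.
Total head at OW-5: h = z + ψ = 279.18 + 86.29 = 365.47 m.
Total head at OW-11: h = 360.96 m (water level in the piezometer is the total head).
Head difference: h(OW-5) − h(OW-11) = 365.47 − 360.96 = 4.51 m.
Hydraulic gradient: i = |Δh| / L = 4.51 / 181 = 0.0249.
Flow is from higher to lower head: from OW-5 toward OW-11, i.e. toward the south-east.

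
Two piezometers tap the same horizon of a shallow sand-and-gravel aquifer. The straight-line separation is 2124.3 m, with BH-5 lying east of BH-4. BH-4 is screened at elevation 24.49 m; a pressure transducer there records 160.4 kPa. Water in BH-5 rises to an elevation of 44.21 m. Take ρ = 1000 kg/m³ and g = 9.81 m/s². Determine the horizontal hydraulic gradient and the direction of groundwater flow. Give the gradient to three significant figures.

i ≈ 0.00159; groundwater flows toward the west

Pressure head at BH-4: ψ = P/(ρg) = 160.4×1000 / (1000 × 9.81) = 16.35 m.
Total head at BH-4: h = z + ψ = 24.49 + 16.35 = 40.84 m.
Total head at BH-5: h = 44.21 m (water level in the piezometer is the total head).
Head difference: h(BH-4) − h(BH-5) = 40.84 − 44.21 = -3.37 m.
Hydraulic gradient: i = |Δh| / L = 3.37 / 2124.3 = 0.00159.
Flow is from higher to lower head: from BH-5 toward BH-4, i.e. toward the west.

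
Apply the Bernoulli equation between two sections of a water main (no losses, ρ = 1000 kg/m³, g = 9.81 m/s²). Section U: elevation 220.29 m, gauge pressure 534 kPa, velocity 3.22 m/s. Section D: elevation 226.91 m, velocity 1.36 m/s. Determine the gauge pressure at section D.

P₂ ≈ 473 kPa

Pressure head at U: ψ₁ = P₁/(ρg) = 534×1000 / (1000 × 9.81) = 54.43 m.
Velocity heads: v₁²/2g = 3.22²/19.62 = 0.528 m; v₂²/2g = 1.36²/19.62 = 0.094 m.
Total head H = z₁ + ψ₁ + v₁²/2g = 220.29 + 54.43 + 0.528 = 275.25 m.
ψ₂ = H − z₂ − v₂²/2g = 275.25 − 226.91 − 0.094 = 48.25 m.
P₂ = ρgψ₂ = 1000 × 9.81 × 48.25 ≈ 473 kPa.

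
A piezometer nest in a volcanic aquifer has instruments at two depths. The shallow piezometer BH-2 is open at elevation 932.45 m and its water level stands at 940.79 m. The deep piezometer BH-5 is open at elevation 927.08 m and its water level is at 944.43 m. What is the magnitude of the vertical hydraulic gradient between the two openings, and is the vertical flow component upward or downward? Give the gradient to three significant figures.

Total head at BH-2: h = 940.79 m (water level in the standpipe).
Total head at BH-5: h = 944.43 m.
Δh = h(BH-2) − h(BH-5) = 940.79 − 944.43 = -3.64 m.
Vertical separation Δz = 932.45 − 927.08 = 5.37 m.
|i_v| = |Δh| / Δz = 3.64 / 5.37 = 0.678.
Head is higher in the deep piezometer, so vertical flow is upward (discharge condition).

|i_v| ≈ 0.678; vertical flow is upward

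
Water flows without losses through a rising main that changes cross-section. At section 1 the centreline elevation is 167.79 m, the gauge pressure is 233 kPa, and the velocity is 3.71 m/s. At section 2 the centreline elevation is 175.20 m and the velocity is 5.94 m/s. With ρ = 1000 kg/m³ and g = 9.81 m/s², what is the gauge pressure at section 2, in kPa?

P₂ ≈ 150 kPa

Pressure head at 1: ψ₁ = P₁/(ρg) = 233×1000 / (1000 × 9.81) = 23.75 m.
Velocity heads: v₁²/2g = 3.71²/19.62 = 0.702 m; v₂²/2g = 5.94²/19.62 = 1.798 m.
Total head H = z₁ + ψ₁ + v₁²/2g = 167.79 + 23.75 + 0.702 = 192.24 m.
ψ₂ = H − z₂ − v₂²/2g = 192.24 − 175.20 − 1.798 = 15.24 m.
P₂ = ρgψ₂ = 1000 × 9.81 × 15.24 ≈ 150 kPa.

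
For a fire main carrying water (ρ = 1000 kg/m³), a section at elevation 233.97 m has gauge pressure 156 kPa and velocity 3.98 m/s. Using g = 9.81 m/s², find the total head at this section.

Pressure head ψ = P/(ρg) = 156×1000 / (1000 × 9.81) = 15.90 m.
Velocity head = v²/(2g) = 3.98² / (2 × 9.81) = 0.807 m.
h = z + ψ + v²/(2g) = 233.97 + 15.90 + 0.807 = 250.68 m.

h ≈ 250.68 m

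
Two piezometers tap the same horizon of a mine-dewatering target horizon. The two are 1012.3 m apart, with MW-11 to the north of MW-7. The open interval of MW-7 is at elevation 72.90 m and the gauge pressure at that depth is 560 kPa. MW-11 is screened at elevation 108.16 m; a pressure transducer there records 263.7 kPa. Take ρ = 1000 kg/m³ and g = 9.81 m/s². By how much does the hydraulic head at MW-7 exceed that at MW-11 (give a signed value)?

Pressure head at MW-7: ψ = P/(ρg) = 560×1000 / (1000 × 9.81) = 57.08 m.
Total head at MW-7: h = z + ψ = 72.90 + 57.08 = 129.98 m.
Pressure head at MW-11: ψ = P/(ρg) = 263.7×1000 / (1000 × 9.81) = 26.88 m.
Total head at MW-11: h = z + ψ = 108.16 + 26.88 = 135.04 m.
Head difference: h(MW-7) − h(MW-11) = 129.98 − 135.04 = -5.06 m.

Δh ≈ -5.06 m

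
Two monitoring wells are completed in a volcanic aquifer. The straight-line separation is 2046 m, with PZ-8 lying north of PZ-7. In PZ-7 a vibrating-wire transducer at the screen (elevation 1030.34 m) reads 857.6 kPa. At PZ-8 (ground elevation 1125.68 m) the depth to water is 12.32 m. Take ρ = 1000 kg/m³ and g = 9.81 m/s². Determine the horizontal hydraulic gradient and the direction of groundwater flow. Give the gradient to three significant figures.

i ≈ 0.00215; groundwater flows toward the north

Pressure head at PZ-7: ψ = P/(ρg) = 857.6×1000 / (1000 × 9.81) = 87.42 m.
Total head at PZ-7: h = z + ψ = 1030.34 + 87.42 = 1117.76 m.
Total head at PZ-8: h = 1125.68 − 12.32 = 1113.36 m.
Head difference: h(PZ-7) − h(PZ-8) = 1117.76 − 1113.36 = 4.40 m.
Hydraulic gradient: i = |Δh| / L = 4.40 / 2046 = 0.00215.
Flow is from higher to lower head: from PZ-7 toward PZ-8, i.e. toward the north.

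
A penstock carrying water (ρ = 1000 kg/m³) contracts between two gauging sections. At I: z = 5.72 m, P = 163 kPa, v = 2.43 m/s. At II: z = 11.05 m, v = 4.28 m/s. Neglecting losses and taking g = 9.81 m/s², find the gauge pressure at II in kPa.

Pressure head at I: ψ₁ = P₁/(ρg) = 163×1000 / (1000 × 9.81) = 16.62 m.
Velocity heads: v₁²/2g = 2.43²/19.62 = 0.301 m; v₂²/2g = 4.28²/19.62 = 0.934 m.
Total head H = z₁ + ψ₁ + v₁²/2g = 5.72 + 16.62 + 0.301 = 22.64 m.
ψ₂ = H − z₂ − v₂²/2g = 22.64 − 11.05 − 0.934 = 10.66 m.
P₂ = ρgψ₂ = 1000 × 9.81 × 10.66 ≈ 105 kPa.

P₂ ≈ 105 kPa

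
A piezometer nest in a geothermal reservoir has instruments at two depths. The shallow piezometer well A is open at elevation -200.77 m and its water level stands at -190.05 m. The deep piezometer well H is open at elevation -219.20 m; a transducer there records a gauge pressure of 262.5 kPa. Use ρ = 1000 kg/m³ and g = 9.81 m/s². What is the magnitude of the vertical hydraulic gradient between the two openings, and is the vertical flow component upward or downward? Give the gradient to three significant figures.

|i_v| ≈ 0.130; vertical flow is downward

Total head at well A: h = -190.05 m (water level in the standpipe).
Pressure head at well H: ψ = P/(ρg) = 262.5×1000 / (1000 × 9.81) = 26.76 m.
Total head at well H: h = z + ψ = -219.20 + 26.76 = -192.44 m.
Δh = h(well A) − h(well H) = -190.05 − (-192.44) = 2.39 m.
Vertical separation Δz = -200.77 − (-219.20) = 18.43 m.
|i_v| = |Δh| / Δz = 2.39 / 18.43 = 0.130.
Head is higher in the shallow piezometer, so vertical flow is downward (recharge condition).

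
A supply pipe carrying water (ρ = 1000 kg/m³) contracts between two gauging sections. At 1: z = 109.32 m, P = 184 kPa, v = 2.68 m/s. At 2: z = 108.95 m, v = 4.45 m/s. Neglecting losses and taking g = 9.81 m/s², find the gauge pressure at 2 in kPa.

P₂ ≈ 181 kPa

Pressure head at 1: ψ₁ = P₁/(ρg) = 184×1000 / (1000 × 9.81) = 18.76 m.
Velocity heads: v₁²/2g = 2.68²/19.62 = 0.366 m; v₂²/2g = 4.45²/19.62 = 1.009 m.
Total head H = z₁ + ψ₁ + v₁²/2g = 109.32 + 18.76 + 0.366 = 128.45 m.
ψ₂ = H − z₂ − v₂²/2g = 128.45 − 108.95 − 1.009 = 18.49 m.
P₂ = ρgψ₂ = 1000 × 9.81 × 18.49 ≈ 181 kPa.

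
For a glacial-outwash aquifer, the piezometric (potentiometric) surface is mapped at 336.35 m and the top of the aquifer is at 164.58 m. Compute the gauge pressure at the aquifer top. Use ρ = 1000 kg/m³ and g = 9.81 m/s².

Pressure head at the aquifer top: ψ = h − z = 336.35 − 164.58 = 171.77 m.
P = ρgψ = 1000 × 9.81 × 171.77 = 1685064 Pa ≈ 1690 kPa.

P ≈ 1690 kPa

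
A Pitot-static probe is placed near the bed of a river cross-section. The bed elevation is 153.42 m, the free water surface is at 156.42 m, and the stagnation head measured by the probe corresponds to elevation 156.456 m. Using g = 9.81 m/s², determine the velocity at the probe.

v ≈ 0.840 m/s

Near the bed, under hydrostatic conditions, the piezometric head (z + ψ) equals the free-surface elevation, 156.42 m.
Velocity head = total − piezometric = 156.456 − 156.42 = 0.036 m.
v = √(2g·h_v) = √(2 × 9.81 × 0.036) = 0.840 m/s.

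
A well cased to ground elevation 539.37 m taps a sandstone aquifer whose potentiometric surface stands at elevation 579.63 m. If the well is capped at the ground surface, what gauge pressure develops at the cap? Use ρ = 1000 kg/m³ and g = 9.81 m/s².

P ≈ 395 kPa

Head above the cap: Δh = 579.63 − 539.37 = 40.26 m.
P = ρgΔh = 1000 × 9.81 × 40.26 = 394951 Pa ≈ 395 kPa.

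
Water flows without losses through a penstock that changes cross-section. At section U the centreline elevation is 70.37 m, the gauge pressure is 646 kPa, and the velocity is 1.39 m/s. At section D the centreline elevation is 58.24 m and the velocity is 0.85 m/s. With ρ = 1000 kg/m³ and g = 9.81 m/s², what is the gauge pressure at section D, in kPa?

P₂ ≈ 766 kPa

Pressure head at U: ψ₁ = P₁/(ρg) = 646×1000 / (1000 × 9.81) = 65.85 m.
Velocity heads: v₁²/2g = 1.39²/19.62 = 0.098 m; v₂²/2g = 0.85²/19.62 = 0.037 m.
Total head H = z₁ + ψ₁ + v₁²/2g = 70.37 + 65.85 + 0.098 = 136.32 m.
ψ₂ = H − z₂ − v₂²/2g = 136.32 − 58.24 − 0.037 = 78.04 m.
P₂ = ρgψ₂ = 1000 × 9.81 × 78.04 ≈ 766 kPa.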